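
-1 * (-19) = 19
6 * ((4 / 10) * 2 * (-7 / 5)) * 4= -672 / 25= -26.88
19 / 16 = 1.19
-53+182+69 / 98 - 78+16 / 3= 16769 / 294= 57.04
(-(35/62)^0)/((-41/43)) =43/41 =1.05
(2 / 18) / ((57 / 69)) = 23 / 171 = 0.13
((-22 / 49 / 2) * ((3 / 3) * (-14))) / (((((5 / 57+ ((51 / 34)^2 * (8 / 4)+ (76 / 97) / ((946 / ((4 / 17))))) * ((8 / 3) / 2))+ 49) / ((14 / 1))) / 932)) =455790479628 / 612284833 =744.41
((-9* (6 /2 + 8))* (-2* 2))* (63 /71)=351.38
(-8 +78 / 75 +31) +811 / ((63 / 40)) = 848863 / 1575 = 538.96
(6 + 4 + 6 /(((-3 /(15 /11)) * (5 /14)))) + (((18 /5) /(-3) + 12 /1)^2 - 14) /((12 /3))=15413 /550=28.02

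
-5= -5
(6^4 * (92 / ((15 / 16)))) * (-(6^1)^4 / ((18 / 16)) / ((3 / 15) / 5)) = -3662807040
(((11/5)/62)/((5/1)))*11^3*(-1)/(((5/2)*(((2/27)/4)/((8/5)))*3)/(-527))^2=-5439829114368/15625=-348149063.32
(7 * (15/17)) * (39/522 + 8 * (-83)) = -4043305/986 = -4100.72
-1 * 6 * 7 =-42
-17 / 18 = -0.94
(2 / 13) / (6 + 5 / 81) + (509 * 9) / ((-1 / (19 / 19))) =-29240361 / 6383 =-4580.97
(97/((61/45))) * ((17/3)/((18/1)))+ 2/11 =91427/4026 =22.71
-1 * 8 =-8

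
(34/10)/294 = 17/1470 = 0.01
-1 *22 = -22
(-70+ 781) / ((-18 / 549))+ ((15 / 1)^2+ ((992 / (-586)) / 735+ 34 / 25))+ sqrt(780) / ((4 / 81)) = -46213335907 / 2153550+ 81 * sqrt(195) / 2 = -20893.59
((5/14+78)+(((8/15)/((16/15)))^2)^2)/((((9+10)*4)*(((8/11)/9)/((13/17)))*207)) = 1255969/26625536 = 0.05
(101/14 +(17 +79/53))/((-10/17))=-324241/7420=-43.70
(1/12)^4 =0.00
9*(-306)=-2754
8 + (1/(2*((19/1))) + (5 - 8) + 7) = 12.03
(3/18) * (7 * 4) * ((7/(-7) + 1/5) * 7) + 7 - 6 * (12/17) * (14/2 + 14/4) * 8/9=-14959/255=-58.66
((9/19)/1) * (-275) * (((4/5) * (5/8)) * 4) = -4950/19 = -260.53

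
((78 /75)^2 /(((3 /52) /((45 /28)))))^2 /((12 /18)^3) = 2345829174 /765625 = 3063.94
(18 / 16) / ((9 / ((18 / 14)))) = 9 / 56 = 0.16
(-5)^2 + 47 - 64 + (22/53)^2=22956/2809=8.17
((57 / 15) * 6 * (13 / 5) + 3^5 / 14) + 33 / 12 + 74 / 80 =112437 / 1400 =80.31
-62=-62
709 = 709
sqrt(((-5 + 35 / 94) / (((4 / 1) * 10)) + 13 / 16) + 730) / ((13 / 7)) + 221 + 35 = 7 * sqrt(6456437) / 1222 + 256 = 270.56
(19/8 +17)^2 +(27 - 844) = -28263/64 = -441.61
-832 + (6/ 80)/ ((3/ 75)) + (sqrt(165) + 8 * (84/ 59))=-386443/ 472 + sqrt(165)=-805.89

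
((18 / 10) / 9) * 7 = 7 / 5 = 1.40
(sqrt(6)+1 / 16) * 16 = 1+16 * sqrt(6) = 40.19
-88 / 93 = -0.95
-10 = -10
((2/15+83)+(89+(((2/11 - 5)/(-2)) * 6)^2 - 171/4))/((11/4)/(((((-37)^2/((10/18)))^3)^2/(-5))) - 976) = -2864278294177718930377217957181/8263060433914213105501891730195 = -0.35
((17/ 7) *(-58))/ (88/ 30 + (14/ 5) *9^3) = -7395/ 107317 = -0.07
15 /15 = 1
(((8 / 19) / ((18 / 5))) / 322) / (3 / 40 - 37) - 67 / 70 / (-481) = 387281747 / 195590410470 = 0.00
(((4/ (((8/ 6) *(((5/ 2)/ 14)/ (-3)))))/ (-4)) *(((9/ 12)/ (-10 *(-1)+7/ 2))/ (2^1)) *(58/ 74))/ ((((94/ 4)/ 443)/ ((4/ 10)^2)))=179858/ 217375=0.83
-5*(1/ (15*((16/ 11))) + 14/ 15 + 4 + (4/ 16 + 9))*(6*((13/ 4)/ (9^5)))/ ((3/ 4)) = -44395/ 1417176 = -0.03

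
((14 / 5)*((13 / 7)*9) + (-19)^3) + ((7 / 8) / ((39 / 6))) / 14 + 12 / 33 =-38963649 / 5720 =-6811.83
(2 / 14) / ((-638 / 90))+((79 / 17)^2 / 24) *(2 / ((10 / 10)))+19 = 160916929 / 7744044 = 20.78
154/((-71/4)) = -616/71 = -8.68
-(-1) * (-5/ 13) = -5/ 13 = -0.38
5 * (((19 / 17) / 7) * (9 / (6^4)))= 95 / 17136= 0.01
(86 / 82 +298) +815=45676 / 41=1114.05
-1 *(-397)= 397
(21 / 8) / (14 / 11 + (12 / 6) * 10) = 0.12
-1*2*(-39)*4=312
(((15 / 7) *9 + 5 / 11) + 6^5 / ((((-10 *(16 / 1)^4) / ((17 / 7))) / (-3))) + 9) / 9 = 3.20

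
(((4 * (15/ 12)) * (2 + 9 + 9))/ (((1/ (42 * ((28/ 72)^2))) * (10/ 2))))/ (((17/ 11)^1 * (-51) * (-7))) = 5390/ 23409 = 0.23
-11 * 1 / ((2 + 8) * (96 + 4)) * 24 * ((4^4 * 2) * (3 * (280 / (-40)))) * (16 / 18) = 315392 / 125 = 2523.14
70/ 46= 35/ 23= 1.52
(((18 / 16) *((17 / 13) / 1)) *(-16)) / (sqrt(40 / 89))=-153 *sqrt(890) / 130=-35.11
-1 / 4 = -0.25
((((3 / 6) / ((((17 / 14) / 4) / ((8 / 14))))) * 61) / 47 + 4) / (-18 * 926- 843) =-4172 / 13991289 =-0.00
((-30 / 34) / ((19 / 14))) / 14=-15 / 323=-0.05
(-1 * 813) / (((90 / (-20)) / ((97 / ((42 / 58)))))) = 1524646 / 63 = 24200.73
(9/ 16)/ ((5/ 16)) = 9/ 5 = 1.80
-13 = -13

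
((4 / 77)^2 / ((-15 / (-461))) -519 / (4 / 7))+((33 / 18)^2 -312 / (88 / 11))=-251812147 / 266805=-943.81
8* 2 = 16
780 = 780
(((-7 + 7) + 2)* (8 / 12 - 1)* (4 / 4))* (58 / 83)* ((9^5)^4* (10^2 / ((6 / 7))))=-54844579737523478813400 / 83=-660778069126788901366.27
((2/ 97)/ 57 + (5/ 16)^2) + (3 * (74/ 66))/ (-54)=5006515/ 140126976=0.04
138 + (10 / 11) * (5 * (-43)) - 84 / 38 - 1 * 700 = -158770 / 209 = -759.67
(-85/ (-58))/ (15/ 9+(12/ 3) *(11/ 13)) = 3315/ 11426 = 0.29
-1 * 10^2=-100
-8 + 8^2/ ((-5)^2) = -136/ 25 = -5.44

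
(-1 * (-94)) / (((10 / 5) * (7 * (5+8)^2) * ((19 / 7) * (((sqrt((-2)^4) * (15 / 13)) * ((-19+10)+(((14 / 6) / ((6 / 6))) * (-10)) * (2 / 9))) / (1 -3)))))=423 / 946010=0.00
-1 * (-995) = 995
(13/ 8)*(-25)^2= 8125/ 8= 1015.62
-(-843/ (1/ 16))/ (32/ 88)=37092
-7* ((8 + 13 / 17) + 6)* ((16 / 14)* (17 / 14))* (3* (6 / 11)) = -234.70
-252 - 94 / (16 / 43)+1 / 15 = -60547 / 120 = -504.56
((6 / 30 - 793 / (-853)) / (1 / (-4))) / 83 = -19272 / 353995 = -0.05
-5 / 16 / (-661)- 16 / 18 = -84563 / 95184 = -0.89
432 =432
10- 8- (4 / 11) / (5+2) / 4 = 153 / 77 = 1.99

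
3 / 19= 0.16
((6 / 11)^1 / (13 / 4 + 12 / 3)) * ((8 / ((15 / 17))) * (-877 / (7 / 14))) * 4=-7633408 / 1595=-4785.84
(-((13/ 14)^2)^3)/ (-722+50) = 4826809/ 5059848192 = 0.00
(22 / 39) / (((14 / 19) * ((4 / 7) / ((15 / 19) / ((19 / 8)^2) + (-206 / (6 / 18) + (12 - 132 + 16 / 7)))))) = -194244215 / 197106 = -985.48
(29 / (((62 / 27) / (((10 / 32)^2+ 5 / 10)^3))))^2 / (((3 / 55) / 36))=1297645464785388457365 / 270497452618940416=4797.26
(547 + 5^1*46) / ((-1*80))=-777 / 80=-9.71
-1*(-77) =77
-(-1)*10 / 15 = 2 / 3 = 0.67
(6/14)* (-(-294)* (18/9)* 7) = 1764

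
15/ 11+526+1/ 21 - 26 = 115826/ 231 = 501.41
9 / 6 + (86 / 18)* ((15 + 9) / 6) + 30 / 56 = 5329 / 252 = 21.15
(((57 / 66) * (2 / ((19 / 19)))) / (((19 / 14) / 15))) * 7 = 1470 / 11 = 133.64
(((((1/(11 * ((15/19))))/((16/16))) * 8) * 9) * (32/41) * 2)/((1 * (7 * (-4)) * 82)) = -3648/647185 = -0.01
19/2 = 9.50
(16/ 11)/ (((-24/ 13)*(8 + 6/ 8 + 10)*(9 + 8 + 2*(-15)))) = 8/ 2475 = 0.00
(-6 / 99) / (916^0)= -2 / 33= -0.06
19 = 19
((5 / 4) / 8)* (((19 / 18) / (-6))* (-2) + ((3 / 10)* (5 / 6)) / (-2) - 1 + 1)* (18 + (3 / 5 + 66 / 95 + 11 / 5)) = 50029 / 65664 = 0.76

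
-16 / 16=-1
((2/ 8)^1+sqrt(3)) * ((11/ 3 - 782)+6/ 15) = -11669 * sqrt(3)/ 15 - 11669/ 60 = -1541.90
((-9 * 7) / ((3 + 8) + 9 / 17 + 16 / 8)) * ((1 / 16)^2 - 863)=236612817 / 58880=4018.56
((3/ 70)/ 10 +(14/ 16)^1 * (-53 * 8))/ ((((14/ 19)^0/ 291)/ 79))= -5970174333/ 700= -8528820.48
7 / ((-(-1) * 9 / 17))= 119 / 9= 13.22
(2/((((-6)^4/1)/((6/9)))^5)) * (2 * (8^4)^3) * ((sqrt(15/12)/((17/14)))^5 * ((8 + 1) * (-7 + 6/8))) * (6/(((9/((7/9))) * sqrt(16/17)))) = -77102448640000 * sqrt(85)/3609085989413728953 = -0.00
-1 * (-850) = 850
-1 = -1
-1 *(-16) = 16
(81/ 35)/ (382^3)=0.00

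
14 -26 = -12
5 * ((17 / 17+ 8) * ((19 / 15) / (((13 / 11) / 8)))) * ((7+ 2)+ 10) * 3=285912 / 13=21993.23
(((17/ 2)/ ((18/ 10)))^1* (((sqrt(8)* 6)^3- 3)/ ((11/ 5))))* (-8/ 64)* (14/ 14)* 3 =425/ 176- 30600* sqrt(2)/ 11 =-3931.67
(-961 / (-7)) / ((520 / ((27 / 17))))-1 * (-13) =830387 / 61880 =13.42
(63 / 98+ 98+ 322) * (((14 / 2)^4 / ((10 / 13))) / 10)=26259051 / 200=131295.26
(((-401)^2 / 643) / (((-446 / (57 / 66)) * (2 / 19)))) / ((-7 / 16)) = 116098322 / 11040953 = 10.52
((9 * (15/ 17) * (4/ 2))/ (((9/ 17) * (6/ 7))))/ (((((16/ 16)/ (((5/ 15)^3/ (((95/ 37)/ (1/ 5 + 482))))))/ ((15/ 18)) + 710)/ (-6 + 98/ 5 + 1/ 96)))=4079525317/ 6081826560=0.67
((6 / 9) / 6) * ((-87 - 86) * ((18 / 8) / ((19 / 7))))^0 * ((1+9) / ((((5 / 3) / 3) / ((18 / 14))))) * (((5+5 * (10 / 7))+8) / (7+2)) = 282 / 49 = 5.76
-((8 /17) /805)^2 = -64 /187279225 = -0.00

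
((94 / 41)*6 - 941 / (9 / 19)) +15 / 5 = -726856 / 369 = -1969.80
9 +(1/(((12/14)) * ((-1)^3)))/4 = 209/24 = 8.71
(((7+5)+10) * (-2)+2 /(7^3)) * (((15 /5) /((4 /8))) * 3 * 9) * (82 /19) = -200455560 /6517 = -30758.87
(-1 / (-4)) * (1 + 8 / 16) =3 / 8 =0.38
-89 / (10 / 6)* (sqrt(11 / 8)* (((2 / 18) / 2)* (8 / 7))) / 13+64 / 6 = 32 / 3- 89* sqrt(22) / 1365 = 10.36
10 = 10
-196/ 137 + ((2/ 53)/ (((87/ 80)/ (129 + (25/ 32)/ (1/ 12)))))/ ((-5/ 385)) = -78152872/ 210569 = -371.15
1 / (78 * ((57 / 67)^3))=0.02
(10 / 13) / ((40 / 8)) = 2 / 13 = 0.15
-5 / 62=-0.08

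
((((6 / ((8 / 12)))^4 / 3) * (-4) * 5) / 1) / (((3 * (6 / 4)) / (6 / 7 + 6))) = -466560 / 7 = -66651.43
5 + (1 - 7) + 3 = 2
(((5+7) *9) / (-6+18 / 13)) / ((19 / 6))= -702 / 95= -7.39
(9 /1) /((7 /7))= 9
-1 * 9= -9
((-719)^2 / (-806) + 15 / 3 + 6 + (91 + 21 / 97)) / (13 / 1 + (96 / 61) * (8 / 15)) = -1836698105 / 47143746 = -38.96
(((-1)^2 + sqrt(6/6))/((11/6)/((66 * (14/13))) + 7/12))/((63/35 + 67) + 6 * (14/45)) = 756/16271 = 0.05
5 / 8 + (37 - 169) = -1051 / 8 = -131.38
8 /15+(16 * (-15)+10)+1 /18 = -20647 /90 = -229.41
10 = 10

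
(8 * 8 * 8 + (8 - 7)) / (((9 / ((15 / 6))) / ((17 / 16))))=4845 / 32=151.41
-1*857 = -857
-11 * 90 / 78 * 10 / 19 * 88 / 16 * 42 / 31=-381150 / 7657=-49.78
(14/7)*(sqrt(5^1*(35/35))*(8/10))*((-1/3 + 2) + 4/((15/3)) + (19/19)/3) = 112*sqrt(5)/25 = 10.02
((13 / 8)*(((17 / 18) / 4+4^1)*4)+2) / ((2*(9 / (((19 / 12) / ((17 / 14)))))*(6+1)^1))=80807 / 264384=0.31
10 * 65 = 650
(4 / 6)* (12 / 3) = 8 / 3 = 2.67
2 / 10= 0.20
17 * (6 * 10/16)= 255/4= 63.75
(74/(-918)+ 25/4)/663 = 0.01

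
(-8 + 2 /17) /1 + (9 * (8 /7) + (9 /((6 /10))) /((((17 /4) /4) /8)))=13726 /119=115.34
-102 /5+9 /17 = -1689 /85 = -19.87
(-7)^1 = -7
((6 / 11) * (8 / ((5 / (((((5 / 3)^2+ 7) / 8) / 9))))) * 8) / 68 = 0.01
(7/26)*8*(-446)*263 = -3284344/13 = -252641.85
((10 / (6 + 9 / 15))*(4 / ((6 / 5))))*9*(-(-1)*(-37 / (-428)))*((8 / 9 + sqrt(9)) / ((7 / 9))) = 23125 / 1177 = 19.65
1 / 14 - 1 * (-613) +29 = 642.07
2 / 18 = 1 / 9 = 0.11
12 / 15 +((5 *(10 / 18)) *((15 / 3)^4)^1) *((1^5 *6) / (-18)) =-78017 / 135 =-577.90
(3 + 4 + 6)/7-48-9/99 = -3560/77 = -46.23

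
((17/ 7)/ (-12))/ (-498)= 17/ 41832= 0.00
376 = 376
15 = 15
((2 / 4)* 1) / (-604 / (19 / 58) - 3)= -0.00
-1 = -1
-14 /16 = -7 /8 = -0.88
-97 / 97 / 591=-1 / 591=-0.00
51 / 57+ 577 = 10980 / 19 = 577.89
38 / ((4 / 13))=123.50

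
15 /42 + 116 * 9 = 14621 /14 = 1044.36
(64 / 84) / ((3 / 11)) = 176 / 63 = 2.79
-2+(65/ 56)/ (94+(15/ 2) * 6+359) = -55711/ 27888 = -2.00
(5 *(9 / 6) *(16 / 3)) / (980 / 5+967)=40 / 1163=0.03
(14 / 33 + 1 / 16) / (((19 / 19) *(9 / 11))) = 257 / 432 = 0.59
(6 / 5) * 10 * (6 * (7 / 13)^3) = 24696 / 2197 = 11.24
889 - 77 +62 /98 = 39819 /49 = 812.63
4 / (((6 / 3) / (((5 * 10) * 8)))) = 800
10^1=10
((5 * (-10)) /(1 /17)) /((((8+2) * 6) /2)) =-85 /3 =-28.33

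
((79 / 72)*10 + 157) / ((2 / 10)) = 30235 / 36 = 839.86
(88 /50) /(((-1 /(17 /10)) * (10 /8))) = -1496 /625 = -2.39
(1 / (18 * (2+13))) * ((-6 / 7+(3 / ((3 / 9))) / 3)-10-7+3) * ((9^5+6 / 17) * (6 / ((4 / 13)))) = -361047427 / 7140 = -50566.87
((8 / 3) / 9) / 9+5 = 1223 / 243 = 5.03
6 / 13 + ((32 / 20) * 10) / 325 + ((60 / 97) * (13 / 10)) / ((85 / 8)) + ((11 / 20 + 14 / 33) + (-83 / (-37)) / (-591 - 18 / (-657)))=175804525631671 / 112919742635700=1.56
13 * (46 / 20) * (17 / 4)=5083 / 40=127.08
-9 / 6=-3 / 2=-1.50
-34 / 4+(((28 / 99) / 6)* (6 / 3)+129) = 71633 / 594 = 120.59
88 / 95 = 0.93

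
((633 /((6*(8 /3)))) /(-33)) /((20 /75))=-4.50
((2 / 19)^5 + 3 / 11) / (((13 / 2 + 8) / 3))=44571894 / 789875581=0.06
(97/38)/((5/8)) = 388/95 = 4.08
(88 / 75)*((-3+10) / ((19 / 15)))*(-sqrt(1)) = -616 / 95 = -6.48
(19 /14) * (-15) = -285 /14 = -20.36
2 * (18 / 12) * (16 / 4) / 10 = 6 / 5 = 1.20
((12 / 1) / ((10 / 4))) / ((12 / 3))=6 / 5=1.20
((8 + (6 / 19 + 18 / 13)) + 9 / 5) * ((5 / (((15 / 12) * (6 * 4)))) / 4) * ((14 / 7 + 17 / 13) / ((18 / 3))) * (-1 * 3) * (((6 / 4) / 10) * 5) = -610729 / 1027520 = -0.59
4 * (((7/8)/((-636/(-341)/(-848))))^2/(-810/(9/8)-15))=-116281/135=-861.34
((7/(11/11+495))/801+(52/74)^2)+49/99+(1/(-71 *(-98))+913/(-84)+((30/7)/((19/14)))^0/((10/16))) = -861733025981717/104072205671280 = -8.28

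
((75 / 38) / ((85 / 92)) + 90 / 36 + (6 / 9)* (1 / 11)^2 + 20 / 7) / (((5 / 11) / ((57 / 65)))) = 12309299 / 850850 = 14.47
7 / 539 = 1 / 77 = 0.01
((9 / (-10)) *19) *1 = -171 / 10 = -17.10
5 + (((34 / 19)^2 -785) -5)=-282229 / 361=-781.80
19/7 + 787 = 5528/7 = 789.71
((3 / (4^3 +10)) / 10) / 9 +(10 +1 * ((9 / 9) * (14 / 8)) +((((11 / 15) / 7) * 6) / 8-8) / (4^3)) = 11563429 / 994560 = 11.63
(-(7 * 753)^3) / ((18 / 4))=-32543670558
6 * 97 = 582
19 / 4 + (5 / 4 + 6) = 12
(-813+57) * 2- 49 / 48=-72625 / 48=-1513.02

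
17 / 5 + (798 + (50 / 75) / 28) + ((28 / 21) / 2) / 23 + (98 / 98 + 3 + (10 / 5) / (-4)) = 804.95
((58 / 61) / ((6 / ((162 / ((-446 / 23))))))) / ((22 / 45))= -2.71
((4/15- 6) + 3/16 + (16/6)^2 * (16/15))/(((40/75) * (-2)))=-4405/2304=-1.91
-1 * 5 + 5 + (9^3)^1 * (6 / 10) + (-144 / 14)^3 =-1116099 / 1715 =-650.79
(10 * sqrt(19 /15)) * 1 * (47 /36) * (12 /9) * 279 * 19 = 55366 * sqrt(285) /9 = 103853.96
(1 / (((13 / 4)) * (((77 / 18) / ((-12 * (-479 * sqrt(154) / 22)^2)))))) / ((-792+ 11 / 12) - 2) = 1189422144 / 14970241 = 79.45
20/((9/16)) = 35.56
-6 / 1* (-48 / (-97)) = -288 / 97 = -2.97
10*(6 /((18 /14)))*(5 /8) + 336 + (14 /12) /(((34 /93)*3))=74711 /204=366.23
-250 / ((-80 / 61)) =1525 / 8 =190.62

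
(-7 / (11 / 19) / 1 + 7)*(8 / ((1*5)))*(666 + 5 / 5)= -298816 / 55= -5433.02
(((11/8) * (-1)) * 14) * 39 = -3003/4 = -750.75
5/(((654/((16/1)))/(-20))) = -800/327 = -2.45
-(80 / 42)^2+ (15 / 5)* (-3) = -5569 / 441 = -12.63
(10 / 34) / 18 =5 / 306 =0.02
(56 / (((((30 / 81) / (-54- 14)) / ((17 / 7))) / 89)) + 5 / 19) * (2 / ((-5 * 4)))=211117943 / 950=222229.41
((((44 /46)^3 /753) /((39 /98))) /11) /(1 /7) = 664048 /357308289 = 0.00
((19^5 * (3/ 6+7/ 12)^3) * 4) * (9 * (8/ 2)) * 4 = 5439989503/ 3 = 1813329834.33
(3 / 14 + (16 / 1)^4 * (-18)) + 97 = -16513711 / 14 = -1179550.79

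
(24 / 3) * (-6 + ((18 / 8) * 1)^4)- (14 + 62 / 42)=95125 / 672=141.56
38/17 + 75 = 77.24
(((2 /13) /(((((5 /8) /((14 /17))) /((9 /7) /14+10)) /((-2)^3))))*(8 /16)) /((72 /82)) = -648784 /69615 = -9.32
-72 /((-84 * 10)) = 3 /35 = 0.09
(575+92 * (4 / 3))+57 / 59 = 123658 / 177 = 698.63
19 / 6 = 3.17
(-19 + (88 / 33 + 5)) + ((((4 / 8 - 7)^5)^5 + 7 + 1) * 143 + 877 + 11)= -3027199896377864349523780361513 / 100663296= -30072529081283652281004.00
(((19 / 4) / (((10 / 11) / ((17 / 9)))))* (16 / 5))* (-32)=-1010.63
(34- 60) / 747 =-26 / 747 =-0.03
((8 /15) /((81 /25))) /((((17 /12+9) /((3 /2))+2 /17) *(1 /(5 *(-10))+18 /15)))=68000 /3442473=0.02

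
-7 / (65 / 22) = -154 / 65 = -2.37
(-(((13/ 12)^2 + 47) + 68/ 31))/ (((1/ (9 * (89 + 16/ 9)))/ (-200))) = 4592336575/ 558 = 8229993.86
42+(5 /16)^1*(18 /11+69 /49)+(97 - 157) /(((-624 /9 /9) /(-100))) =-82502631 /112112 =-735.89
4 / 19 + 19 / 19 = 23 / 19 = 1.21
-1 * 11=-11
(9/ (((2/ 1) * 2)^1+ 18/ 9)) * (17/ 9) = 17/ 6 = 2.83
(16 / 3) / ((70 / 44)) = 352 / 105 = 3.35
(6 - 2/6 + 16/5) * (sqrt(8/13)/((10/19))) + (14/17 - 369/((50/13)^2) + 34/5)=-736137/42500 + 2527 * sqrt(26)/975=-4.11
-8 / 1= -8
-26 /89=-0.29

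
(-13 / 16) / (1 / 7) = -91 / 16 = -5.69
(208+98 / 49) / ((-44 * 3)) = -35 / 22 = -1.59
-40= -40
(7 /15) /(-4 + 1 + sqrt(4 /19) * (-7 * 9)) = 133 /78525- 98 * sqrt(19) /26175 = -0.01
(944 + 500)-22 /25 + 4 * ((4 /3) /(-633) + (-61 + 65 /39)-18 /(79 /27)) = 4430010038 /3750525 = 1181.17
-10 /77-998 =-76856 /77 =-998.13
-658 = -658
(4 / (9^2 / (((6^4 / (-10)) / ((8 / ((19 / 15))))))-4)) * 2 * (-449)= 68248 / 151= 451.97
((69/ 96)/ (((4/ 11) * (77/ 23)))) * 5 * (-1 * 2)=-2645/ 448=-5.90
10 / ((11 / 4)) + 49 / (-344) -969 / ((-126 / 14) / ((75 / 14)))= 15370447 / 26488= 580.28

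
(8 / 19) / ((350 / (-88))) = -352 / 3325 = -0.11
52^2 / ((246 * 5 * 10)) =676 / 3075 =0.22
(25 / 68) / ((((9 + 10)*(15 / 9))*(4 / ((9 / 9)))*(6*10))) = 1 / 20672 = 0.00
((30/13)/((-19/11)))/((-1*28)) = 165/3458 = 0.05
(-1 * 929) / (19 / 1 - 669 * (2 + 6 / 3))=929 / 2657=0.35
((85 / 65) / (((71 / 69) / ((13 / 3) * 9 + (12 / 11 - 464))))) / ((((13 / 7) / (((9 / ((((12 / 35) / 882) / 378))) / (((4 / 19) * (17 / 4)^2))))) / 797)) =-1193917045359655260 / 2243813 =-532092935266.73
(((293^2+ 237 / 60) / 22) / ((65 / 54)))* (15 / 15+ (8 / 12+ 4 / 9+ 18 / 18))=36058239 / 3575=10086.22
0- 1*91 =-91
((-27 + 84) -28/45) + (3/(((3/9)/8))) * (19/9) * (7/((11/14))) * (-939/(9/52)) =-3636681533/495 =-7346831.38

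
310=310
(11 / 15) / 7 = 11 / 105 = 0.10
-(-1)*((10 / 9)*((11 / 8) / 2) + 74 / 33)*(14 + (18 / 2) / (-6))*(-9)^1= -338.21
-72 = -72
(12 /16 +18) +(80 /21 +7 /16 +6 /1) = 9743 /336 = 29.00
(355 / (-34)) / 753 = -355 / 25602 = -0.01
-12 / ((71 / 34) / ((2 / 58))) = -408 / 2059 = -0.20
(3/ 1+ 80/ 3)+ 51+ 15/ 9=247/ 3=82.33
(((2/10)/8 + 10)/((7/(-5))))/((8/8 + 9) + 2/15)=-0.71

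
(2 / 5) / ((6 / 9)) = 3 / 5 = 0.60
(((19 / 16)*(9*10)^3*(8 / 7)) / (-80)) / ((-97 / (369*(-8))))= -255550950 / 679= -376363.70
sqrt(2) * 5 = 5 * sqrt(2) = 7.07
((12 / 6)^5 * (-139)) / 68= -1112 / 17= -65.41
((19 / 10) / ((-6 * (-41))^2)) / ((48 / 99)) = 209 / 3227520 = 0.00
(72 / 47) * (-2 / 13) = -144 / 611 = -0.24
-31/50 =-0.62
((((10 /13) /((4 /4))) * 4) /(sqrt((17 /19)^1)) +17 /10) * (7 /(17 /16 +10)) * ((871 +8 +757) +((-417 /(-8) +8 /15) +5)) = 24185441 /13275 +22762768 * sqrt(323) /117351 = 5307.98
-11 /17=-0.65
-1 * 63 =-63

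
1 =1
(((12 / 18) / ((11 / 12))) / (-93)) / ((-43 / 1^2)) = 8 / 43989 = 0.00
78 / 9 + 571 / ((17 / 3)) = 5581 / 51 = 109.43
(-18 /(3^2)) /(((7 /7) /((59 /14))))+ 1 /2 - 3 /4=-243 /28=-8.68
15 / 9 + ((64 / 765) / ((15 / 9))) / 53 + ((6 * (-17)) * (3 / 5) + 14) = -1025617 / 22525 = -45.53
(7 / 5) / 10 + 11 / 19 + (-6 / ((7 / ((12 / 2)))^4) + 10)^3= 4073889045017083 / 13149222840950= 309.82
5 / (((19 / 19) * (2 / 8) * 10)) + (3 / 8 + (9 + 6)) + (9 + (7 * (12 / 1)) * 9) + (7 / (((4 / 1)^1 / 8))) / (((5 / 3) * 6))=783.78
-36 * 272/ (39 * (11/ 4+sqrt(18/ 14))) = -1005312/ 9139+156672 * sqrt(7)/ 9139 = -64.65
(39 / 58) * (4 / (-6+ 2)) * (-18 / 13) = 27 / 29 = 0.93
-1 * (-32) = 32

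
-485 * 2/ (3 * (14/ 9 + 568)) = -1455/ 2563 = -0.57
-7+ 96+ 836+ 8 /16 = 1851 /2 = 925.50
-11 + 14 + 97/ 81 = 340/ 81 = 4.20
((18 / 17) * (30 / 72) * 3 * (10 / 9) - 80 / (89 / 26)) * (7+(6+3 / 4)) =-1822425 / 6052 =-301.13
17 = 17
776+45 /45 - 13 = 764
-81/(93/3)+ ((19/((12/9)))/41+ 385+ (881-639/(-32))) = 52210785/40672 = 1283.70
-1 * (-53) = 53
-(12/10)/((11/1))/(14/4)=-12/385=-0.03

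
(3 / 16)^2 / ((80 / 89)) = 801 / 20480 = 0.04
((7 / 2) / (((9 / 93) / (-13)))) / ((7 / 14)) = -2821 / 3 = -940.33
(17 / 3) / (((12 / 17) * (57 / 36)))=289 / 57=5.07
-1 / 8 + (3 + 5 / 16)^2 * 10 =14029 / 128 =109.60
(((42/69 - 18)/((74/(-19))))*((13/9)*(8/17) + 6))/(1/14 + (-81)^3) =-54370400/968732845119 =-0.00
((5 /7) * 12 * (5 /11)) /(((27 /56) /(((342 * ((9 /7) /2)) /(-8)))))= -17100 /77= -222.08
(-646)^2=417316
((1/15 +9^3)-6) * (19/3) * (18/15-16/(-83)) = 119110772/18675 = 6378.09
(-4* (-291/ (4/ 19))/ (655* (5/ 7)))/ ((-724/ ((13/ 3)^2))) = -2180269/ 7113300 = -0.31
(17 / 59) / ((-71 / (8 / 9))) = -136 / 37701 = -0.00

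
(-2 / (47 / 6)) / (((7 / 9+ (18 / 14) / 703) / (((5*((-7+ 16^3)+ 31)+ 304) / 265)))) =-26706267 / 1033765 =-25.83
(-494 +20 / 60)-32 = -1577 / 3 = -525.67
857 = 857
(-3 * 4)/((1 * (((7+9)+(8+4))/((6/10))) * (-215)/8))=72/7525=0.01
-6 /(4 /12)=-18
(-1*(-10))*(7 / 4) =35 / 2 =17.50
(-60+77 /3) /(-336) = 103 /1008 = 0.10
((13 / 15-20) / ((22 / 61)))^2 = 306495049 / 108900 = 2814.46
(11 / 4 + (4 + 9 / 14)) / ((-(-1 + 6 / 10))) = 1035 / 56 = 18.48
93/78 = 31/26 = 1.19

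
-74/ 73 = -1.01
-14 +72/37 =-446/37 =-12.05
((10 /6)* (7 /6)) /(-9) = -0.22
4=4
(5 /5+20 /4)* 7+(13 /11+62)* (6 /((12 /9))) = 7179 /22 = 326.32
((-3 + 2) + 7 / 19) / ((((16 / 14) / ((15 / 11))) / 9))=-2835 / 418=-6.78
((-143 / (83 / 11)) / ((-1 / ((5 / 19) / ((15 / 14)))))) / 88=1001 / 18924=0.05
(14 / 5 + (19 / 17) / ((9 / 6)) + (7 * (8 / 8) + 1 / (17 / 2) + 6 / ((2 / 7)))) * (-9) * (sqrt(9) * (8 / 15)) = -193776 / 425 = -455.94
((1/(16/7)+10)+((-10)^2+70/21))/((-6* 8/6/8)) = -5461/48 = -113.77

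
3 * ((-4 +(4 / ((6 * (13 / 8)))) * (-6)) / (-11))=252 / 143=1.76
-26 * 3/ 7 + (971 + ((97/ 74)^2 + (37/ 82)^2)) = 30986638997/ 32218046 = 961.78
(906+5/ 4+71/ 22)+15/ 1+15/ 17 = 692917/ 748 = 926.36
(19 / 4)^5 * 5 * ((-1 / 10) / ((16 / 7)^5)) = -41615795893 / 2147483648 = -19.38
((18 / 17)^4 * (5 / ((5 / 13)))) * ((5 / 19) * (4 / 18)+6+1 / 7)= 1125564336 / 11108293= 101.33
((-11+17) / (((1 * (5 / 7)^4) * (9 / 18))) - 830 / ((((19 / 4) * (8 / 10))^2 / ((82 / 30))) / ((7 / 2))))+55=-303771604 / 676875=-448.79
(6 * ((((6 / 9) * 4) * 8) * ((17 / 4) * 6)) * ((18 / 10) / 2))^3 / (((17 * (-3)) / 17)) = -8450000289.79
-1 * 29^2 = -841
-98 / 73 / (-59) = 98 / 4307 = 0.02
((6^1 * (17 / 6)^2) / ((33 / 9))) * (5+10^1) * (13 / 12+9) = 15895 / 8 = 1986.88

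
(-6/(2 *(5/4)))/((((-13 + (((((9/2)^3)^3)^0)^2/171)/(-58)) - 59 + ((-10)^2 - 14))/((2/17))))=-238032/11802335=-0.02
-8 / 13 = -0.62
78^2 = 6084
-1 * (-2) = 2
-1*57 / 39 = -19 / 13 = -1.46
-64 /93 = -0.69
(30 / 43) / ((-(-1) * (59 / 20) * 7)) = 600 / 17759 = 0.03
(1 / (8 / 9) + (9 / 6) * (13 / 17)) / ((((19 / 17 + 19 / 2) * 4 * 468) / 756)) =6489 / 75088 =0.09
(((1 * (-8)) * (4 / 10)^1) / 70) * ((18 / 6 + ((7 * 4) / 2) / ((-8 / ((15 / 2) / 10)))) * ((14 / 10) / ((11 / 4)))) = -54 / 1375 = -0.04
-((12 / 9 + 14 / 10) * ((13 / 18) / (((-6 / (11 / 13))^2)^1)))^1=-4961 / 126360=-0.04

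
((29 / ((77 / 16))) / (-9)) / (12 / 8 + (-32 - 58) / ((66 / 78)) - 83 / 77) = 928 / 146835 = 0.01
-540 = -540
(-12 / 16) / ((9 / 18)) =-1.50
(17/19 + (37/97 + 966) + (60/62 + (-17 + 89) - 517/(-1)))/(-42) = -88970017/2399586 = -37.08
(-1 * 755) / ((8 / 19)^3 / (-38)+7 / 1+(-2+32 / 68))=-1672670035 / 12115501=-138.06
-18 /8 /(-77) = 9 /308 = 0.03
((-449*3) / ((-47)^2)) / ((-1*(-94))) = -1347 / 207646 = -0.01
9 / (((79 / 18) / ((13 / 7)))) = 3.81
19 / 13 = 1.46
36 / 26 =18 / 13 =1.38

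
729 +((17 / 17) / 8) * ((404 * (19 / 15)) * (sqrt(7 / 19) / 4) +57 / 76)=101 * sqrt(133) / 120 +23331 / 32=738.80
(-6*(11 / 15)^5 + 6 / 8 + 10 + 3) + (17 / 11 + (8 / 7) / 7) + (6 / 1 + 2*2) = 13199326213 / 545737500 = 24.19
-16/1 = -16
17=17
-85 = -85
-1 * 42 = -42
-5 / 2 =-2.50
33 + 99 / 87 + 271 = 8849 / 29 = 305.14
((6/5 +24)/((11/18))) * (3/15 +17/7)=29808/275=108.39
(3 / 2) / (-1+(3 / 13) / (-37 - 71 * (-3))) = -3432 / 2285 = -1.50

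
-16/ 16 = -1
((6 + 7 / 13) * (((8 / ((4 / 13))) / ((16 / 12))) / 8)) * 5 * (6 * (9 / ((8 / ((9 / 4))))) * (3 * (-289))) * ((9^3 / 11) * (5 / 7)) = -979113612375 / 19712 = -49670942.19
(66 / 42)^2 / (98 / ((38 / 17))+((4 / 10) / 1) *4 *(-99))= -11495 / 533267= -0.02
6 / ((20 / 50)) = 15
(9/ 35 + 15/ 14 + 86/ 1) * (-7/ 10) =-6113/ 100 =-61.13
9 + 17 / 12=125 / 12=10.42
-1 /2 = -0.50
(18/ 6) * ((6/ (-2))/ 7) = -9/ 7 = -1.29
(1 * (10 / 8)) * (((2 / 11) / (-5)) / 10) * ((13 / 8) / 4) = -13 / 7040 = -0.00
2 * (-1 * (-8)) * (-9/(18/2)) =-16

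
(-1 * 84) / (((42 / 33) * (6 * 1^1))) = -11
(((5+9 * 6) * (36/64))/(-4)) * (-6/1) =1593/32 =49.78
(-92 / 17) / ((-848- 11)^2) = -92 / 12543977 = -0.00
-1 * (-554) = 554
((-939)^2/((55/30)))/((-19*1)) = -5290326/209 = -25312.56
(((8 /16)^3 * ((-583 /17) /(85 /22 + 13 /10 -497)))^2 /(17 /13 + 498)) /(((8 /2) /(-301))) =-4023206612425 /351411577871180544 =-0.00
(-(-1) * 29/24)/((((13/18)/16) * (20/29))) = 2523/65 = 38.82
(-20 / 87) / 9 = -20 / 783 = -0.03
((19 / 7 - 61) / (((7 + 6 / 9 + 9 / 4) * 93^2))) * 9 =-288 / 47089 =-0.01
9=9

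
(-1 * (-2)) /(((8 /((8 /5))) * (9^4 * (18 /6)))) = 2 /98415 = 0.00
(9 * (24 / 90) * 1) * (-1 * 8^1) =-96 / 5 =-19.20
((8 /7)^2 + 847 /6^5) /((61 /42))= 539167 /553392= 0.97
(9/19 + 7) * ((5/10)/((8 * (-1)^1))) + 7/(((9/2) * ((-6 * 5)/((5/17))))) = -33653/69768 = -0.48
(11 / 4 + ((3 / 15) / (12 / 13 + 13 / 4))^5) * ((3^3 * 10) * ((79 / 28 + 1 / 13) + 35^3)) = 1394023355064134274915891 / 43786482817987000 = 31836842.45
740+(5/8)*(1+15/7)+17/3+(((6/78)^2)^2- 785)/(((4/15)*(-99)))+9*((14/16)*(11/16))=220350351905/281497216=782.78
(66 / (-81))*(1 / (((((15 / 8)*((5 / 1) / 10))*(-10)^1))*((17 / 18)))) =352 / 3825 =0.09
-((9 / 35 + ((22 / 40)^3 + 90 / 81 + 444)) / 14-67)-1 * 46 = -76373453 / 7056000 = -10.82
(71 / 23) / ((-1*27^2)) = -71 / 16767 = -0.00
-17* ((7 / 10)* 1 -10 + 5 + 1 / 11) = 7871 / 110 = 71.55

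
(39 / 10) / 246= 13 / 820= 0.02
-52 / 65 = -4 / 5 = -0.80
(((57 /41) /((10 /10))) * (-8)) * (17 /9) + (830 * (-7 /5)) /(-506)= -582289 /31119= -18.71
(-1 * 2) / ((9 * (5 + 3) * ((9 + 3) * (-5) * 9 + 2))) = 0.00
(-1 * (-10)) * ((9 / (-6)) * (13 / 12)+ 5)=33.75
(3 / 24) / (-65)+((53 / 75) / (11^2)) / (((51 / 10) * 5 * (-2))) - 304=-14632773277 / 48133800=-304.00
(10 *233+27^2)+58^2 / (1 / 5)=19879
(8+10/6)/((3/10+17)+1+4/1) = 290/669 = 0.43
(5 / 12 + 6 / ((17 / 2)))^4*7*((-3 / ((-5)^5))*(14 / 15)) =134752865569 / 13530402000000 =0.01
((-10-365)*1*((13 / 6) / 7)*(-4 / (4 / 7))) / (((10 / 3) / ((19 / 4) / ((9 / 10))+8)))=77675 / 24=3236.46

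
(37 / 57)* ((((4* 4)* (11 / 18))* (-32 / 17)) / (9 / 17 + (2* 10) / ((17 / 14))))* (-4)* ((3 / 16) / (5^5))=26048 / 154434375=0.00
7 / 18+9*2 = 331 / 18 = 18.39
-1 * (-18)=18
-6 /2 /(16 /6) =-9 /8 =-1.12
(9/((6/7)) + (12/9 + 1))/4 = 77/24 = 3.21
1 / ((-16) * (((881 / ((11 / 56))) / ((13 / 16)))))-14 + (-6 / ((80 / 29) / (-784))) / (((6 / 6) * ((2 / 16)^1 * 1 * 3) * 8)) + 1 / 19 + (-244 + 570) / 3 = 663.12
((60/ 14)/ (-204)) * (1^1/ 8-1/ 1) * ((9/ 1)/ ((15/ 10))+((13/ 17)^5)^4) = 122021967018301579669242035/ 1105470942608139726093235472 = 0.11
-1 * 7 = -7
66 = 66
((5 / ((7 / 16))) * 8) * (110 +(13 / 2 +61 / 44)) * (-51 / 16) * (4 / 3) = -503880 / 11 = -45807.27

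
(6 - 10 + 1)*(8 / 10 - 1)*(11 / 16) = 33 / 80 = 0.41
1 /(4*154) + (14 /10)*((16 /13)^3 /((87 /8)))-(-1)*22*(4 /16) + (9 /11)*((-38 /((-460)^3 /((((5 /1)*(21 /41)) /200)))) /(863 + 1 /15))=17463384253592115904729 /3041536135115429952000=5.74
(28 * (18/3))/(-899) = -168/899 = -0.19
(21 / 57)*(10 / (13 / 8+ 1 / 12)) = 1680 / 779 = 2.16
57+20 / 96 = 1373 / 24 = 57.21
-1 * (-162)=162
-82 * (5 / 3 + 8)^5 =-1681914218 / 243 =-6921457.69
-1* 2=-2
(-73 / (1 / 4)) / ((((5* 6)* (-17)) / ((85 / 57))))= 146 / 171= 0.85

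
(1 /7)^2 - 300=-14699 /49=-299.98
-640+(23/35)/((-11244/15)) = -16791063/26236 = -640.00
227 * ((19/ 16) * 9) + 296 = 43553/ 16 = 2722.06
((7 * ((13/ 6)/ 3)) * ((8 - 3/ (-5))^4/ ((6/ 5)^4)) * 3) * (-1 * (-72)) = 311110891/ 108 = 2880656.40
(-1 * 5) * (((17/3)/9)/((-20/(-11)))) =-187/108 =-1.73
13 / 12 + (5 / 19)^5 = 32226787 / 29713188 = 1.08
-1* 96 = -96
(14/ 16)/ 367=7/ 2936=0.00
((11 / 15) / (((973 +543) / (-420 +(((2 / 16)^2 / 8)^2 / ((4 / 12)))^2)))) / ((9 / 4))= -0.09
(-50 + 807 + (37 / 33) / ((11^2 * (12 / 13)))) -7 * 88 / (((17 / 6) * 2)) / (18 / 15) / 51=10458269197 / 13847724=755.23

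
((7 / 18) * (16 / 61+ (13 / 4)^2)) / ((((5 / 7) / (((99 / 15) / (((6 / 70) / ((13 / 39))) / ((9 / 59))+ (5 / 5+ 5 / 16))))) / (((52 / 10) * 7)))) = 725483759 / 1536285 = 472.23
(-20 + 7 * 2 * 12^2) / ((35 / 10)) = 3992 / 7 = 570.29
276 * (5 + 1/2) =1518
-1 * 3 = -3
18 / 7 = 2.57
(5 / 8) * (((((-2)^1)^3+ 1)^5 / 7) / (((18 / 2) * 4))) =-12005 / 288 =-41.68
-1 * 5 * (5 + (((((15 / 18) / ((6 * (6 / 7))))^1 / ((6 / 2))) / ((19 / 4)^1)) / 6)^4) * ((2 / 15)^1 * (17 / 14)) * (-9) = 9887770763143919585 / 271429001340505344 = 36.43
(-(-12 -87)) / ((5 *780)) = 33 / 1300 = 0.03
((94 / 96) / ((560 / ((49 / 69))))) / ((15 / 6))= 329 / 662400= 0.00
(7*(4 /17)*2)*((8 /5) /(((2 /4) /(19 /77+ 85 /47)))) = 952064 /43945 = 21.66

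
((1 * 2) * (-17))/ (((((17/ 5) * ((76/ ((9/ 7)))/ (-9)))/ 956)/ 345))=66788550/ 133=502169.55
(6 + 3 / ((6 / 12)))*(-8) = -96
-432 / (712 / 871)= -47034 / 89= -528.47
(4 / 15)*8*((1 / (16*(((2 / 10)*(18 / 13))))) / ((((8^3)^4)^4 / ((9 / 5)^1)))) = 13 / 334511177977959347123035774089725422589706240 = 0.00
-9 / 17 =-0.53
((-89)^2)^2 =62742241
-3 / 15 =-1 / 5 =-0.20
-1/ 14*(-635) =635/ 14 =45.36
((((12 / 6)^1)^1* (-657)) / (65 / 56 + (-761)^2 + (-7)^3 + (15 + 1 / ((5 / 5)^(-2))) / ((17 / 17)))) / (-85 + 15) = 5256 / 162062645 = 0.00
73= 73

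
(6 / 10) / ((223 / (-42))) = -126 / 1115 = -0.11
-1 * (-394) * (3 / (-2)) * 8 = -4728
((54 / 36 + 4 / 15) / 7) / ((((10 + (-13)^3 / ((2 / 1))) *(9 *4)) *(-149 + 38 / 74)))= 1961 / 45210455640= 0.00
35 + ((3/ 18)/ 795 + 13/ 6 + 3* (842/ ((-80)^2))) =37.56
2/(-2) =-1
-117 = -117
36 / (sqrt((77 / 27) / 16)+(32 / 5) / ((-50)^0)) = 2488320 / 440443 - 10800*sqrt(231) / 440443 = 5.28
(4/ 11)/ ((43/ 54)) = 216/ 473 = 0.46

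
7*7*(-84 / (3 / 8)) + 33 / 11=-10973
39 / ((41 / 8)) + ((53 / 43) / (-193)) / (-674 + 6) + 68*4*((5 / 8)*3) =117649082677 / 227293012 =517.61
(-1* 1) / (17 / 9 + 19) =-9 / 188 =-0.05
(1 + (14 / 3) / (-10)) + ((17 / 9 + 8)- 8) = 109 / 45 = 2.42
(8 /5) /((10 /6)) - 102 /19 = -2094 /475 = -4.41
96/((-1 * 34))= -2.82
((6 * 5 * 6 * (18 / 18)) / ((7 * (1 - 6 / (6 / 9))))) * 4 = -90 / 7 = -12.86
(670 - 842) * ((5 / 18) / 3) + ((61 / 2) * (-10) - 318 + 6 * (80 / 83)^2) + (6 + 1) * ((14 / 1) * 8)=28021013 / 186003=150.65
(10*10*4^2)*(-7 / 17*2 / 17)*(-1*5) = 112000 / 289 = 387.54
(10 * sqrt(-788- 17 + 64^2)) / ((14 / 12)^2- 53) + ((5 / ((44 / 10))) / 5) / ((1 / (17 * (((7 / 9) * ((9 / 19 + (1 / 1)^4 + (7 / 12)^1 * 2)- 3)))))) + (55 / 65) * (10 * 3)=7131625 / 293436- 360 * sqrt(3291) / 1859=13.19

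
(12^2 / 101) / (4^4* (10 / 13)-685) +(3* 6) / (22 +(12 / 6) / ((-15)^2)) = 143675117 / 176303580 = 0.81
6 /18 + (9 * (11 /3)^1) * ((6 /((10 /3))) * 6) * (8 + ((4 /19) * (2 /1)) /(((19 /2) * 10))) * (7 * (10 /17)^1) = 1081376797 /92055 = 11747.07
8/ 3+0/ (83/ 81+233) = 8/ 3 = 2.67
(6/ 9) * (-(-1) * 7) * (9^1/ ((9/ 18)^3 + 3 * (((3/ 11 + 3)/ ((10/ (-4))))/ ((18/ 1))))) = -18480/ 41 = -450.73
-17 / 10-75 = -767 / 10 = -76.70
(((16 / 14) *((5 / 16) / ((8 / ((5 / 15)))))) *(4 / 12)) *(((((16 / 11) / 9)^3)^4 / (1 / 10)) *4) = 0.00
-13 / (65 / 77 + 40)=-1001 / 3145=-0.32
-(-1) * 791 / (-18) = -791 / 18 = -43.94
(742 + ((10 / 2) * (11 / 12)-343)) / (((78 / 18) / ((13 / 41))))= 4843 / 164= 29.53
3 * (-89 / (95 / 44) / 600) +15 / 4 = 33667 / 9500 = 3.54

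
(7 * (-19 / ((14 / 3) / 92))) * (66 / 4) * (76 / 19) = -173052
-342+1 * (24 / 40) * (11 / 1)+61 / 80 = -26771 / 80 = -334.64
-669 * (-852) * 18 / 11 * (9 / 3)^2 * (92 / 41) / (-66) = -1415850192 / 4961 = -285396.13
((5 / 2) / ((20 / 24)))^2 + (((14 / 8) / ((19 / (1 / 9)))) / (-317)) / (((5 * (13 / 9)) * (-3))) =42281467 / 4697940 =9.00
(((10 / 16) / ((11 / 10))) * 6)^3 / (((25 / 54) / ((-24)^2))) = 65610000 / 1331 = 49293.76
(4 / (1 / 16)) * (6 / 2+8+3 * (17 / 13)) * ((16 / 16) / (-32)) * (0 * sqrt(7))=0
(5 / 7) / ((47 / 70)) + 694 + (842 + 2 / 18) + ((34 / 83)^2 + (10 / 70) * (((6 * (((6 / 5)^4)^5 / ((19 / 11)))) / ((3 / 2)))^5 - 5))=313968313258152580765808805816377859305438582761510940514096292274067108452784511005913727528 / 398440090901052905683443588292941591255734261334264800780147197656333446502685546875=787993779.81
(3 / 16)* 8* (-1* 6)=-9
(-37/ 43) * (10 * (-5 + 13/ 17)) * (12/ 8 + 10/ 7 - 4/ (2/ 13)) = -253080/ 301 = -840.80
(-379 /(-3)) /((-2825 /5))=-379 /1695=-0.22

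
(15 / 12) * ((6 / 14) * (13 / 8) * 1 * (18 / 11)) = 1755 / 1232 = 1.42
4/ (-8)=-1/ 2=-0.50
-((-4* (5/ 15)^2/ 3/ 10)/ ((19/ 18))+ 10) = -2846/ 285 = -9.99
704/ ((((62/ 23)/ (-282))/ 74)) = -168947328/ 31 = -5449913.81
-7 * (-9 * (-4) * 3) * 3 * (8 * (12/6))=-36288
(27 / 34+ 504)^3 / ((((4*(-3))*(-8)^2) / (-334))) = 281432872802583 / 5030912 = 55940726.61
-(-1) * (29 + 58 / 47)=30.23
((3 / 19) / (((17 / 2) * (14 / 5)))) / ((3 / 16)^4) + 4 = 571868 / 61047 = 9.37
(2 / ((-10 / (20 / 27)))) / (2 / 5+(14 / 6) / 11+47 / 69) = -1265 / 11043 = -0.11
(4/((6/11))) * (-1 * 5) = -110/3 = -36.67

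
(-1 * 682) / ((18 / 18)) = -682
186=186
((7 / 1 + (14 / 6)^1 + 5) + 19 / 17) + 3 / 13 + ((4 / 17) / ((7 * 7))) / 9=1528411 / 97461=15.68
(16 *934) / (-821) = -14944 / 821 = -18.20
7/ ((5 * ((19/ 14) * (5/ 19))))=98/ 25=3.92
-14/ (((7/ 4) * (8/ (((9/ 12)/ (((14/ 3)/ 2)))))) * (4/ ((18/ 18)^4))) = -9/ 112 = -0.08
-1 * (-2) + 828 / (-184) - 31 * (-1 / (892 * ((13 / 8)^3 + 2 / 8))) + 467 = 15537781 / 33450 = 464.51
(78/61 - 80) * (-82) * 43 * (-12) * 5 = -16654280.66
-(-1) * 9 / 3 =3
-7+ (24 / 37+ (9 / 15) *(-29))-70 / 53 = -245832 / 9805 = -25.07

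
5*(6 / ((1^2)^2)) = 30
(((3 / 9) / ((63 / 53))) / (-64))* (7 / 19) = -53 / 32832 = -0.00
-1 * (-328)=328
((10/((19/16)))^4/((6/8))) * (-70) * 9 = -550502400000/130321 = -4224203.31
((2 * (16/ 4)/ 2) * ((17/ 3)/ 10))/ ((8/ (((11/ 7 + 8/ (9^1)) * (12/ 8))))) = 527/ 504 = 1.05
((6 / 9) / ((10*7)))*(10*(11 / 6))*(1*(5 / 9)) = 55 / 567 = 0.10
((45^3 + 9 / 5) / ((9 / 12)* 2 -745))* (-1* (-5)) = -911268 / 1487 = -612.82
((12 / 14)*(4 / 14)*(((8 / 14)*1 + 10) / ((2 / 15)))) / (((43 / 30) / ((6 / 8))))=149850 / 14749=10.16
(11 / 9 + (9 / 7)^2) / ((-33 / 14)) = -2536 / 2079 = -1.22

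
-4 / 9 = -0.44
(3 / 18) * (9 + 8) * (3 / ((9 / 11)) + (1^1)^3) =119 / 9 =13.22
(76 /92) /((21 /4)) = 76 /483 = 0.16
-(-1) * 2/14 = 1/7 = 0.14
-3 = -3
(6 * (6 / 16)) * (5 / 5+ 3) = 9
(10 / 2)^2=25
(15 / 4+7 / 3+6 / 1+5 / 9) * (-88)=-10010 / 9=-1112.22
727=727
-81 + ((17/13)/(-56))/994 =-58614209/723632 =-81.00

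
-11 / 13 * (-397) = 4367 / 13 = 335.92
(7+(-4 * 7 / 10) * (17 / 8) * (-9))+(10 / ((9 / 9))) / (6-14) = 59.30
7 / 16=0.44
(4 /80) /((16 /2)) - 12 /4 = -479 /160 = -2.99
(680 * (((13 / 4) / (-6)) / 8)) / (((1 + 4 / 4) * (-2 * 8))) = 1105 / 768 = 1.44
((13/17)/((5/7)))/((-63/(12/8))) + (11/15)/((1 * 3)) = 67/306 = 0.22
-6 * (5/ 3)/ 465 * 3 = -2/ 31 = -0.06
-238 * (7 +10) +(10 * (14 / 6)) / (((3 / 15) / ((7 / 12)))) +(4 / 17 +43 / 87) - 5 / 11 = -388276225 / 97614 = -3977.67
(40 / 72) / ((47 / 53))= 265 / 423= 0.63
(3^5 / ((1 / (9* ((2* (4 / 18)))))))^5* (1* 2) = 1735247072139264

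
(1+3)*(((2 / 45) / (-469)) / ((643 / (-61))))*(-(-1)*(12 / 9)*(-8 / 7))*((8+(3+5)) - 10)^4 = -749568 / 10554845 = -0.07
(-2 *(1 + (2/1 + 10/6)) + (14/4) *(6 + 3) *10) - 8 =893/3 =297.67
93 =93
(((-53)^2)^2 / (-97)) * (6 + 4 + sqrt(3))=-78904810 / 97 -7890481 * sqrt(3) / 97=-954345.61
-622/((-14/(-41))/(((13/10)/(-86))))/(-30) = -165763/180600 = -0.92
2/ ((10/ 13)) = 13/ 5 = 2.60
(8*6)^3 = 110592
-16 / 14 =-1.14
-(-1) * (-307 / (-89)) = 307 / 89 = 3.45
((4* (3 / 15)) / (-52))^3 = -1 / 274625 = -0.00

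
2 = 2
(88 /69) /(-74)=-44 /2553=-0.02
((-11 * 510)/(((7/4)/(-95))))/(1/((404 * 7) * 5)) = 4306236000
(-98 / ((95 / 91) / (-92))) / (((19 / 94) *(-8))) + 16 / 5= -5337.72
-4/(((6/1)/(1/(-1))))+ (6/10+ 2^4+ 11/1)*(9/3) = 1252/15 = 83.47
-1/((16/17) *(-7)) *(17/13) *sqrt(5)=289 *sqrt(5)/1456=0.44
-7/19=-0.37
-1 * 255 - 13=-268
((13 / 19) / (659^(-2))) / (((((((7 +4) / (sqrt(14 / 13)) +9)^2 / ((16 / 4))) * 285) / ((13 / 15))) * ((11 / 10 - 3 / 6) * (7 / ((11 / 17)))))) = 17483503375624 / 159668384895 - 142089794704 * sqrt(182) / 17740931655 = 1.45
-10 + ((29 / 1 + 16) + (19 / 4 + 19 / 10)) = 833 / 20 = 41.65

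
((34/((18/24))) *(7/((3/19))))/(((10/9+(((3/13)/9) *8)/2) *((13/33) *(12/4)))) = 99484/71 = 1401.18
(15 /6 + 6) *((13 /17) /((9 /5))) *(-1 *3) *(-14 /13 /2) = 35 /6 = 5.83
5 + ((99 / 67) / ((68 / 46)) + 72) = 177683 / 2278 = 78.00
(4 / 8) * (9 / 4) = 9 / 8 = 1.12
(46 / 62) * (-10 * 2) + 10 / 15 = -1318 / 93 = -14.17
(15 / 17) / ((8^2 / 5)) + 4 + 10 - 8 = 6603 / 1088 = 6.07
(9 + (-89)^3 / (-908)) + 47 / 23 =16444919 / 20884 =787.44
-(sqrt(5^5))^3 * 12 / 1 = -2096313.73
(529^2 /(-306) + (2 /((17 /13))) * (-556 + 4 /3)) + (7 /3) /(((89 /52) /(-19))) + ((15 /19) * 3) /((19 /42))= -1783.49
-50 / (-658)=0.08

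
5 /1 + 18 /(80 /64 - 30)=503 /115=4.37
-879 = -879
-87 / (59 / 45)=-3915 / 59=-66.36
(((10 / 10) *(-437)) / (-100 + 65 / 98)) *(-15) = -42826 / 649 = -65.99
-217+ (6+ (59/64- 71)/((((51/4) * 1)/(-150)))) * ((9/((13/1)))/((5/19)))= 17394631/8840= 1967.72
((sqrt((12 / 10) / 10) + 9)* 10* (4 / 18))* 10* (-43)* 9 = -77400 - 1720* sqrt(3) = -80379.13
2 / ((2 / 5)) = 5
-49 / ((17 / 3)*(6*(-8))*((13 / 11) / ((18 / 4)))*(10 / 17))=4851 / 4160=1.17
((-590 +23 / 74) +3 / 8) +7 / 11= -1916735 / 3256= -588.68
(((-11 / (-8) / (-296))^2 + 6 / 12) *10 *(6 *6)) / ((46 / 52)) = 1640242305 / 8060672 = 203.49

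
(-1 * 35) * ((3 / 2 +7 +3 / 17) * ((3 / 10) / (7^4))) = -885 / 23324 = -0.04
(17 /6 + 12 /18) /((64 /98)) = 343 /64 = 5.36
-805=-805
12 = 12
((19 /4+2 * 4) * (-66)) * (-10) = 8415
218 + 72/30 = 1102/5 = 220.40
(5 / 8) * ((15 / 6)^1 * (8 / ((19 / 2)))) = 25 / 19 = 1.32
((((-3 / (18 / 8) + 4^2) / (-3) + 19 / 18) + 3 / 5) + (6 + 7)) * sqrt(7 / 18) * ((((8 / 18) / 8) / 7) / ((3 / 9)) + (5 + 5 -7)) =37211 * sqrt(14) / 7560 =18.42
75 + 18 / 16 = 609 / 8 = 76.12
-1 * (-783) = 783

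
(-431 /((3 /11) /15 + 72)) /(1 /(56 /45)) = -265496 /35649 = -7.45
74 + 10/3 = 232/3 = 77.33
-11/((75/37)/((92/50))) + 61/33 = -55939/6875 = -8.14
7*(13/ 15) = 6.07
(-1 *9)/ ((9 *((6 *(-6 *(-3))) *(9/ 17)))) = -17/ 972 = -0.02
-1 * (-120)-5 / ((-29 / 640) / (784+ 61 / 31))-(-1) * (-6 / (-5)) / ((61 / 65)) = 4762698802 / 54839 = 86848.75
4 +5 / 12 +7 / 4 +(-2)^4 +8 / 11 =1511 / 66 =22.89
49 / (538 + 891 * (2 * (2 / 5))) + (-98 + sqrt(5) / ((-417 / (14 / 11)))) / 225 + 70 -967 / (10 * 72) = 768422819 / 11257200 -14 * sqrt(5) / 1032075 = 68.26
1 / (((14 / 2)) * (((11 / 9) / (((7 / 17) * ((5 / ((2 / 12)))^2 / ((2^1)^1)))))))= 4050 / 187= 21.66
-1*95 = -95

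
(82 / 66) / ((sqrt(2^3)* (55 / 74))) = 1517* sqrt(2) / 3630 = 0.59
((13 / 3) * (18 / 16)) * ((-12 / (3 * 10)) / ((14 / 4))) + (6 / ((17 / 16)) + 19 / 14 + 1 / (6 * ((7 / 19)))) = 24631 / 3570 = 6.90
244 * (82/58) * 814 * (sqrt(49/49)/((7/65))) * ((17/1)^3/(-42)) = -1300254043660/4263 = -305009158.73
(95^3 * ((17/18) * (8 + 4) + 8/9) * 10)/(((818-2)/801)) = 20984253125/204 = 102863985.91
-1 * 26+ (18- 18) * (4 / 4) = -26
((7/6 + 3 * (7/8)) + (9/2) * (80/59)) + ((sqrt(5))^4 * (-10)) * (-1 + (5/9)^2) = 182.73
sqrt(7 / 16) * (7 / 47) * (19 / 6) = 133 * sqrt(7) / 1128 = 0.31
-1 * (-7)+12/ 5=47/ 5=9.40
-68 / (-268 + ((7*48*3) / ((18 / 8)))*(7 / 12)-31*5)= 0.42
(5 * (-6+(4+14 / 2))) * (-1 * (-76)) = 1900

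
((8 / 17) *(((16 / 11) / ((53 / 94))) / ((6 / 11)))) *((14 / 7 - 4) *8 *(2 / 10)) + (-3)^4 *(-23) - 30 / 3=-25409851 / 13515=-1880.12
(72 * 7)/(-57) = -168/19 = -8.84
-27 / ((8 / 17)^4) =-2255067 / 4096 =-550.55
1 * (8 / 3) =2.67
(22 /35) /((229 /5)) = 22 /1603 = 0.01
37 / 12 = 3.08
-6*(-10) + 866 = 926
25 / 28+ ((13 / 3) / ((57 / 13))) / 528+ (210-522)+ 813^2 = 417546359995 / 632016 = 660657.89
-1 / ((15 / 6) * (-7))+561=19637 / 35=561.06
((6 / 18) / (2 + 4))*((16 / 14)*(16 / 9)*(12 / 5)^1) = 256 / 945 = 0.27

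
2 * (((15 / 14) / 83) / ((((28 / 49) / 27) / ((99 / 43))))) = 2.81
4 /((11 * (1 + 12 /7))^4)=9604 /1908029761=0.00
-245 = -245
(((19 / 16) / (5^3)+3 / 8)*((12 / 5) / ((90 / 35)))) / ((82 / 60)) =5383 / 20500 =0.26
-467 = -467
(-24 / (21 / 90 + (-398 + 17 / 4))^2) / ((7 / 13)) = -0.00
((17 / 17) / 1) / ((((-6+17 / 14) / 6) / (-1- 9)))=840 / 67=12.54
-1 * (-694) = 694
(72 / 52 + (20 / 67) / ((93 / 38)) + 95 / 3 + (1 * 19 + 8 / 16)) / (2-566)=-2844461 / 30457128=-0.09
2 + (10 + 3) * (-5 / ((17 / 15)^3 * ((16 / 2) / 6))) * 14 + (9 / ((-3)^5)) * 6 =-41304659 / 88434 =-467.07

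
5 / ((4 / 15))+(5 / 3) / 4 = 115 / 6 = 19.17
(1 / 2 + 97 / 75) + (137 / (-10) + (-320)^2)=7679107 / 75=102388.09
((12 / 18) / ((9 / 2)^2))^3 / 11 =512 / 157837977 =0.00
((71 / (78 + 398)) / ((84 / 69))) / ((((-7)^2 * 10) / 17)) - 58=-22279647 / 384160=-58.00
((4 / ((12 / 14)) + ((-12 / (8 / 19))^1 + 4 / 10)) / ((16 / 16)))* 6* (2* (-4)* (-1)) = -5624 / 5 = -1124.80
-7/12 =-0.58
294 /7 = 42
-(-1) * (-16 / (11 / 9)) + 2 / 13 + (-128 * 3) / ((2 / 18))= -496058 / 143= -3468.94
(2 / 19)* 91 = 182 / 19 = 9.58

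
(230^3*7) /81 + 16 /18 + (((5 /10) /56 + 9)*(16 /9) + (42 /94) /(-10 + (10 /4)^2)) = 140105241599 /133245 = 1051485.92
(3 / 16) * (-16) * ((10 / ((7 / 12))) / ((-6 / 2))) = 120 / 7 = 17.14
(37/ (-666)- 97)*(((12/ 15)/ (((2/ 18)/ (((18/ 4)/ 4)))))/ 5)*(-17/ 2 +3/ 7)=1776699/ 1400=1269.07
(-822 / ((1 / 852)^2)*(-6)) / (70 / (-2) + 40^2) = 3580158528 / 1565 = 2287641.23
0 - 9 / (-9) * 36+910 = 946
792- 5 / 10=1583 / 2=791.50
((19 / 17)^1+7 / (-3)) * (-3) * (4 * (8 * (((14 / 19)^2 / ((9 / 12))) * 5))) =7777280 / 18411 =422.43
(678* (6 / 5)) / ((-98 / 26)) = -52884 / 245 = -215.85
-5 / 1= -5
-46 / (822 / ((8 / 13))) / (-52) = 46 / 69459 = 0.00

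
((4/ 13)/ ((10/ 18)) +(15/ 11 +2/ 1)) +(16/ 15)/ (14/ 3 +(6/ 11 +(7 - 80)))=6240669/ 1599455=3.90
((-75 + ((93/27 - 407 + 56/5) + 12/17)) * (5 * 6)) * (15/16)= -1784935/136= -13124.52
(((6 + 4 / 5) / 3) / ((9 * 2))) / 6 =17 / 810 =0.02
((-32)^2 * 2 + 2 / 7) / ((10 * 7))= 7169 / 245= 29.26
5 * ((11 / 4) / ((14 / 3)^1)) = 165 / 56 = 2.95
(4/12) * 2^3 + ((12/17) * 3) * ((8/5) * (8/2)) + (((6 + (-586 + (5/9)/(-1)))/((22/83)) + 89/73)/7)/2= -219134003/1563660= -140.14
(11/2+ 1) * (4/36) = 0.72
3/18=1/6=0.17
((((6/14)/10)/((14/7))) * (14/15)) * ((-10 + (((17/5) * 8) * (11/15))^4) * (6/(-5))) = -5008399210006/1318359375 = -3798.96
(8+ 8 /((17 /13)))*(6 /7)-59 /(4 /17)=-113597 /476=-238.65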